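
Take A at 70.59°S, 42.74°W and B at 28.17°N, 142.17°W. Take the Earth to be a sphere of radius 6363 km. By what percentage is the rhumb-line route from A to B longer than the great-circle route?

Great circle: σ = 2.0866 rad → d_gc = Rσ = 13277.2 km
Rhumb: Δφ = +1.7237, Δλ = -1.7354, Δψ = +2.2787, q = Δφ/Δψ = 0.7564 → d_rh = R√(Δφ²+q²Δλ²) = 13786.2 km
Excess = (13786.2 − 13277.2) / 13277.2 = 509.0 / 13277.2 = 3.83% ≈ 3.8%

3.8%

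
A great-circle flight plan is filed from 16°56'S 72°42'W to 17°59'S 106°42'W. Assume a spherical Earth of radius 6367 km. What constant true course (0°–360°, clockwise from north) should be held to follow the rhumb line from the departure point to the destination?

Meridional parts: M(φ₁)=-0.2999, M(φ₂)=-0.3192 → ΔM = -0.0192;  Δλ = -0.5934 rad
tan C = Δλ / ΔM = +30.8888 → C = 268.15°

268.1°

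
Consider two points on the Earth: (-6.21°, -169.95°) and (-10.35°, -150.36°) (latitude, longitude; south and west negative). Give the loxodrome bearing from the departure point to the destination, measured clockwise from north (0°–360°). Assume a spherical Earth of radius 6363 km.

102.1°

Meridional parts: M(φ₁)=-0.1086, M(φ₂)=-0.1816 → ΔM = -0.0730;  Δλ = +0.3419 rad
tan C = Δλ / ΔM = -4.6815 → C = 102.06°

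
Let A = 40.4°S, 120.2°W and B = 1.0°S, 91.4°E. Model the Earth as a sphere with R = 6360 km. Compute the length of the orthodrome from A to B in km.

14384 km

cos σ = sin φ₁ sin φ₂ + cos φ₁ cos φ₂ cos Δλ
      = sin(-40.40°)sin(-1.00°) + cos(-40.40°)cos(-1.00°)cos(-148.40°) = -0.6372
σ = 129.584° → d = Rσ = 6360·2.26167 = 14384 km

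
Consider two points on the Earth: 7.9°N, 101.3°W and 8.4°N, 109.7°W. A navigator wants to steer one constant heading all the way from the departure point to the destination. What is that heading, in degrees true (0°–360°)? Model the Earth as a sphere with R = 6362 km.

273.4°

Meridional parts: M(φ₁)=+0.1383, M(φ₂)=+0.1471 → ΔM = +0.0088;  Δλ = -0.1466 rad
tan C = Δλ / ΔM = -16.6303 → C = 273.44°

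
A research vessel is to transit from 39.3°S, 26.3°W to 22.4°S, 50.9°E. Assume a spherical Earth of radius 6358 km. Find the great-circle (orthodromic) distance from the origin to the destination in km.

7372 km

cos σ = sin φ₁ sin φ₂ + cos φ₁ cos φ₂ cos Δλ
      = sin(-39.30°)sin(-22.40°) + cos(-39.30°)cos(-22.40°)cos(77.20°) = 0.3999
σ = 66.430° → d = Rσ = 6358·1.15942 = 7372 km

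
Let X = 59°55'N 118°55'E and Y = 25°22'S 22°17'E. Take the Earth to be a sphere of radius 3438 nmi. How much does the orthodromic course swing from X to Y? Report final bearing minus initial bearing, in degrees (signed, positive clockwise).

Initial bearing θ₁ = atan2(sin Δλ cos φ₂, cos φ₁ sin φ₂ − sin φ₁ cos φ₂ cos Δλ) = 262.11°
Final bearing θ₂ = (initial bearing from the destination back to the start) + 180° = 213.33°
Δθ = θ₂ − θ₁ = -48.8°

-48.8°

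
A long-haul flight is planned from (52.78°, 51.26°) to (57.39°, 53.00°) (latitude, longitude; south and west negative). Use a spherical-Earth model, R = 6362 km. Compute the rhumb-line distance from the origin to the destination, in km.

Δψ = ln[tan(π/4+φ₂/2)/tan(π/4+φ₁/2)] = +0.1408;  Δφ = +0.0805 rad,  Δλ = +0.0304 rad
q = Δφ/Δψ = 0.5716
d = R·√(Δφ² + q²Δλ²) = 6362·0.08231 = 524 km

524 km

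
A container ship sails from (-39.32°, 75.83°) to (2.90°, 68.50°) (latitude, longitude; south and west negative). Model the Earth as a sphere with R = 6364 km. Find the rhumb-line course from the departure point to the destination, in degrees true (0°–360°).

350.9°

Meridional parts: M(φ₁)=-0.7475, M(φ₂)=+0.0506 → ΔM = +0.7981;  Δλ = -0.1279 rad
tan C = Δλ / ΔM = -0.1603 → C = 350.89°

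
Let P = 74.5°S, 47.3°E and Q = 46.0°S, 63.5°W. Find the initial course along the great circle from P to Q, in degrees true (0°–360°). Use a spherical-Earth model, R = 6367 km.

θ = atan2( sin Δλ·cos φ₂ ,  cos φ₁ sin φ₂ − sin φ₁ cos φ₂ cos Δλ )
  = atan2(-0.6494, -0.4299) = 236.49°

236.5°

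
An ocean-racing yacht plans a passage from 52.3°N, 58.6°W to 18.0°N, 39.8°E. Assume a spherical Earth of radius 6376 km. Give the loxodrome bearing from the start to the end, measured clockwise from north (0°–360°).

Δψ = ln[tan(π/4+φ₂/2)/tan(π/4+φ₁/2)] = -0.7552
Δλ = +1.7174 rad (taken the short way round)
course = atan2(Δλ, Δψ) = 113.74°

113.7°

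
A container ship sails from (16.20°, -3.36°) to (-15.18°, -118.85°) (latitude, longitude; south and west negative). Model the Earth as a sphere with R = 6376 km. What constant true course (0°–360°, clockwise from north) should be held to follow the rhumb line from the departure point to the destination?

254.6°

Meridional parts: M(φ₁)=+0.2866, M(φ₂)=-0.2681 → ΔM = -0.5547;  Δλ = -2.0157 rad
tan C = Δλ / ΔM = +3.6339 → C = 254.61°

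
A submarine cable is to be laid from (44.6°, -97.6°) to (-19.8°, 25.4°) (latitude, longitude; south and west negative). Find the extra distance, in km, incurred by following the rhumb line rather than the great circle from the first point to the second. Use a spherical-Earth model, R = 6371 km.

327 km

Great circle: cos σ = sin φ₁ sin φ₂ + cos φ₁ cos φ₂ cos Δλ,  σ = 2.2177 rad → d_gc = 14129.0 km
Rhumb line: Δψ = -1.2242, q = Δφ/Δψ = 0.9181, d_rh = R√(Δφ²+q²Δλ²) = 14455.7 km
Excess = 14455.7 − 14129.0 = 326.7 ≈ 327 km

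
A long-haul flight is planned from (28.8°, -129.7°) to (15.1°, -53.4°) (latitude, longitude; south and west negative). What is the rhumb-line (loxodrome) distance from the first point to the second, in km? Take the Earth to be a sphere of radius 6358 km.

Δψ = ln[tan(π/4+φ₂/2)/tan(π/4+φ₁/2)] = -0.2586;  Δφ = -0.2391 rad,  Δλ = +1.3317 rad
q = Δφ/Δψ = 0.9246
d = R·√(Δφ² + q²Δλ²) = 6358·1.25425 = 7975 km

7975 km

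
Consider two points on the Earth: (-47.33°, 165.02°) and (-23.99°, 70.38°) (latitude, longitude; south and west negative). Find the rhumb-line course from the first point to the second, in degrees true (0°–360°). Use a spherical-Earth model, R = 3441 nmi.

287.1°

Meridional parts: M(φ₁)=-0.9401, M(φ₂)=-0.4315 → ΔM = +0.5086;  Δλ = -1.6518 rad
tan C = Δλ / ΔM = -3.2477 → C = 287.11°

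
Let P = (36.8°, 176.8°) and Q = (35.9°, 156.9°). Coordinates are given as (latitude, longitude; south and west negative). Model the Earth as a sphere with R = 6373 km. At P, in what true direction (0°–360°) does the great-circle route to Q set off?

N = sin Δλ·cos φ₂ = -0.2757;  D = cos φ₁ sin φ₂ − sin φ₁ cos φ₂ cos Δλ = +0.0133
initial course = atan2(N, D) = 272.75°

272.8°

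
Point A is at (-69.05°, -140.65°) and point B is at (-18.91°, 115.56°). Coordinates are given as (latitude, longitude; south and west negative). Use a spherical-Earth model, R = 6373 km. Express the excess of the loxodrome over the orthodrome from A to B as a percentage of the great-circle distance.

8.6%

Great circle: σ = 1.3469 rad → d_gc = Rσ = 8583.8 km
Rhumb: Δφ = +0.8751, Δλ = -1.8115, Δψ = +1.3518, q = Δφ/Δψ = 0.6474 → d_rh = R√(Δφ²+q²Δλ²) = 9325.1 km
Excess = (9325.1 − 8583.8) / 8583.8 = 741.3 / 8583.8 = 8.64% ≈ 8.6%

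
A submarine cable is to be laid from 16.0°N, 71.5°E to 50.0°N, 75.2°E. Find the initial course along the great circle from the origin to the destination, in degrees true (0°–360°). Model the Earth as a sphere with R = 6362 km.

θ = atan2( sin Δλ·cos φ₂ ,  cos φ₁ sin φ₂ − sin φ₁ cos φ₂ cos Δλ )
  = atan2(+0.0415, +0.5596) = 4.24°

4.2°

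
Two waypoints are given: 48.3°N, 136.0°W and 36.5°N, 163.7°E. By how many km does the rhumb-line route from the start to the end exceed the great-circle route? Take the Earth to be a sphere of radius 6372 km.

114 km

Great circle: cos σ = sin φ₁ sin φ₂ + cos φ₁ cos φ₂ cos Δλ,  σ = 0.7826 rad → d_gc = 4986.90 km
Rhumb line: Δψ = -0.2802, q = Δφ/Δψ = 0.7350, d_rh = R√(Δφ²+q²Δλ²) = 5100.43 km
Excess = 5100.43 − 4986.90 = 113.53 ≈ 114 km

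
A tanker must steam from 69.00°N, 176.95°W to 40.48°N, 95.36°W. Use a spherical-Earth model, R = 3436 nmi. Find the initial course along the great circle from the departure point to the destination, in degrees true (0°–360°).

θ = atan2( sin Δλ·cos φ₂ ,  cos φ₁ sin φ₂ − sin φ₁ cos φ₂ cos Δλ )
  = atan2(+0.7525, +0.1288) = 80.29°

80.3°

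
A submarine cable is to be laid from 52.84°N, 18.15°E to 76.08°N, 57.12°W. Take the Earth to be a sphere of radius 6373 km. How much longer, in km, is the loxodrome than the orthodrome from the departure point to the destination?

Great circle: cos σ = sin φ₁ sin φ₂ + cos φ₁ cos φ₂ cos Δλ,  σ = 0.6258 rad → d_gc = 3988.2 km
Rhumb line: Δψ = +1.0129, q = Δφ/Δψ = 0.4004, d_rh = R√(Δφ²+q²Δλ²) = 4233.5 km
Excess = 4233.5 − 3988.2 = 245.3 ≈ 245 km

245 km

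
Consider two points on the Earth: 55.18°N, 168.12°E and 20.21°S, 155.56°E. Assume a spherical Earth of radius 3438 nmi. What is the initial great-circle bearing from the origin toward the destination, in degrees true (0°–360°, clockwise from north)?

N = sin Δλ·cos φ₂ = -0.2041;  D = cos φ₁ sin φ₂ − sin φ₁ cos φ₂ cos Δλ = -0.9492
initial course = atan2(N, D) = 192.13°

192.1°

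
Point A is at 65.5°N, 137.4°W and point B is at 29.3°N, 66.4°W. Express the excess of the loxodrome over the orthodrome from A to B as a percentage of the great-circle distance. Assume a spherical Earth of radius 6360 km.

Great circle: σ = 0.9727 rad → d_gc = Rσ = 6186.5 km
Rhumb: Δφ = -0.6318, Δλ = +1.2392, Δψ = -0.9921, q = Δφ/Δψ = 0.6369 → d_rh = R√(Δφ²+q²Δλ²) = 6429.6 km
Excess = (6429.6 − 6186.5) / 6186.5 = 243.1 / 6186.5 = 3.93% ≈ 3.9%

3.9%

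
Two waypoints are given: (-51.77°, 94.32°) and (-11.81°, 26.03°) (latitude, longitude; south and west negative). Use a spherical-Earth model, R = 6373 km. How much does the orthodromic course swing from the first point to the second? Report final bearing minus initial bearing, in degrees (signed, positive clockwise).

Initial bearing θ₁ = atan2(sin Δλ cos φ₂, cos φ₁ sin φ₂ − sin φ₁ cos φ₂ cos Δλ) = 279.84°
Final bearing θ₂ = (initial bearing from the destination back to the start) + 180° = 321.47°
Δθ = θ₂ − θ₁ = +41.6°

+41.6°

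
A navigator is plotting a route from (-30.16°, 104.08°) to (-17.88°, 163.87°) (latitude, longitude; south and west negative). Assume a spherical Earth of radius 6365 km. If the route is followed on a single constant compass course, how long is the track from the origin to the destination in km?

Rhumb course C = atan2(Δλ, Δψ) with Δψ = ln[tan(π/4+φ₂/2)/tan(π/4+φ₁/2)] = +0.2353, Δλ = +1.0435 → C = 77.29°
d = R·|Δφ| / |cos C| = 6365·0.21433 / 0.21994 = 6203 km

6203 km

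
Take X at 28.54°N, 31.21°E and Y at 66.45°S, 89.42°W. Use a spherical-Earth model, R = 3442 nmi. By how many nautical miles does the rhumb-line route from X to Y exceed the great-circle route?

409 nmi

Great circle: cos σ = sin φ₁ sin φ₂ + cos φ₁ cos φ₂ cos Δλ,  σ = 2.2355 rad → d_gc = 7694.5 nmi
Rhumb line: Δψ = -2.0881, q = Δφ/Δψ = 0.7940, d_rh = R√(Δφ²+q²Δλ²) = 8103.6 nmi
Excess = 8103.6 − 7694.5 = 409.1 ≈ 409 nmi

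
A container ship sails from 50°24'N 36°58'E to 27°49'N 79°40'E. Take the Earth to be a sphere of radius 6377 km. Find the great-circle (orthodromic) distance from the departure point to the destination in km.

4374 km

cos σ = sin φ₁ sin φ₂ + cos φ₁ cos φ₂ cos Δλ
      = sin(50.40°)sin(27.82°) + cos(50.40°)cos(27.82°)cos(42.70°) = 0.7739
σ = 39.297° → d = Rσ = 6377·0.68586 = 4374 km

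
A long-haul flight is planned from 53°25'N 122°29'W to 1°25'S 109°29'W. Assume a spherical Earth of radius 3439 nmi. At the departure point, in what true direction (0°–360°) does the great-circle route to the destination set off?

164.2°

N = sin Δλ·cos φ₂ = +0.2249;  D = cos φ₁ sin φ₂ − sin φ₁ cos φ₂ cos Δλ = -0.7969
initial course = atan2(N, D) = 164.24°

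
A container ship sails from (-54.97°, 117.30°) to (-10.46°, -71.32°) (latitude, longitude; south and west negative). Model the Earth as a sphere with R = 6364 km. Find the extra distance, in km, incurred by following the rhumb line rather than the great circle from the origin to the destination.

Great circle: cos σ = sin φ₁ sin φ₂ + cos φ₁ cos φ₂ cos Δλ,  σ = 1.9926 rad → d_gc = 12681.06 km
Rhumb line: Δψ = +0.9697, q = Δφ/Δψ = 0.8011, d_rh = R√(Δφ²+q²Δλ²) = 16030.63 km
Excess = 16030.63 − 12681.06 = 3349.57 ≈ 3350 km

3350 km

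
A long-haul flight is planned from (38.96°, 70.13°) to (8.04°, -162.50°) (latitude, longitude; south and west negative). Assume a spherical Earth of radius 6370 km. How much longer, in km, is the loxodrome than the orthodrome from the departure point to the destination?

736 km

Great circle: cos σ = sin φ₁ sin φ₂ + cos φ₁ cos φ₂ cos Δλ,  σ = 1.9599 rad → d_gc = 12484.7 km
Rhumb line: Δψ = -0.5986, q = Δφ/Δψ = 0.9015, d_rh = R√(Δφ²+q²Δλ²) = 13220.9 km
Excess = 13220.9 − 12484.7 = 736.2 ≈ 736 km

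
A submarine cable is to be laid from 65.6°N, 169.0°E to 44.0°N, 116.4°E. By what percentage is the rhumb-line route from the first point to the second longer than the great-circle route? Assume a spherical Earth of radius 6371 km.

Great circle: σ = 0.6213 rad → d_gc = Rσ = 3958.5 km
Rhumb: Δφ = -0.3770, Δλ = -0.9180, Δψ = -0.6746, q = Δφ/Δψ = 0.5588 → d_rh = R√(Δφ²+q²Δλ²) = 4056.1 km
Excess = (4056.1 − 3958.5) / 3958.5 = 97.6 / 3958.5 = 2.47% ≈ 2.5%

2.5%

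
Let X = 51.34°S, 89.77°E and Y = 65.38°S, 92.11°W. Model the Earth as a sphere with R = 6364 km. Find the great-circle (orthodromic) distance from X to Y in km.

cos σ = sin φ₁ sin φ₂ + cos φ₁ cos φ₂ cos Δλ
      = sin(-51.34°)sin(-65.38°) + cos(-51.34°)cos(-65.38°)cos(178.12°) = 0.4498
σ = 63.271° → d = Rσ = 6364·1.10429 = 7028 km

7028 km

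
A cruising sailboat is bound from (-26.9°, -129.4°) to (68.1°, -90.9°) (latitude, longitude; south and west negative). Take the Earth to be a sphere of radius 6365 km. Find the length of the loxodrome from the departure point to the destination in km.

11066 km

Δψ = ln[tan(π/4+φ₂/2)/tan(π/4+φ₁/2)] = +2.1304;  Δφ = +1.6581 rad,  Δλ = +0.6720 rad
q = Δφ/Δψ = 0.7783
d = R·√(Δφ² + q²Δλ²) = 6365·1.73859 = 11066 km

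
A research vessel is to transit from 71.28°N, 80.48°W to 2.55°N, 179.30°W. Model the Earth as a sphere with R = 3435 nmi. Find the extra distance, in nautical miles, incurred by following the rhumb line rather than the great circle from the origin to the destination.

352 nmi

Great circle: cos σ = sin φ₁ sin φ₂ + cos φ₁ cos φ₂ cos Δλ,  σ = 1.5778 rad → d_gc = 5419.8 nmi
Rhumb line: Δψ = -1.7583, q = Δφ/Δψ = 0.6822, d_rh = R√(Δφ²+q²Δλ²) = 5771.9 nmi
Excess = 5771.9 − 5419.8 = 352.1 ≈ 352 nmi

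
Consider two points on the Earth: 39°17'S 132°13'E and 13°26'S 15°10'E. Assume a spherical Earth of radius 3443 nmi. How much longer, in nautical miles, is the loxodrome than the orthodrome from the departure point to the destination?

328 nmi

Great circle: cos σ = sin φ₁ sin φ₂ + cos φ₁ cos φ₂ cos Δλ,  σ = 1.7673 rad → d_gc = 6084.9 nmi
Rhumb line: Δψ = +0.5100, q = Δφ/Δψ = 0.8846, d_rh = R√(Δφ²+q²Δλ²) = 6412.9 nmi
Excess = 6412.9 − 6084.9 = 328.0 ≈ 328 nmi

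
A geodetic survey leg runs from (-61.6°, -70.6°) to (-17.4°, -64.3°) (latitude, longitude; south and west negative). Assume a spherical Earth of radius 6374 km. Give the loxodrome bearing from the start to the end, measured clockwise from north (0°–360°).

5.9°

Meridional parts: M(φ₁)=-1.3742, M(φ₂)=-0.3085 → ΔM = +1.0657;  Δλ = +0.1100 rad
tan C = Δλ / ΔM = +0.1032 → C = 5.89°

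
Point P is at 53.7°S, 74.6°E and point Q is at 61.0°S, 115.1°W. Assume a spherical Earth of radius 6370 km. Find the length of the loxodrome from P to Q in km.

Rhumb course C = atan2(Δλ, Δψ) with Δψ = ln[tan(π/4+φ₂/2)/tan(π/4+φ₁/2)] = -0.2371, Δλ = +2.9723 → C = 94.56°
d = R·|Δφ| / |cos C| = 6370·0.12741 / 0.07952 = 10206 km

10206 km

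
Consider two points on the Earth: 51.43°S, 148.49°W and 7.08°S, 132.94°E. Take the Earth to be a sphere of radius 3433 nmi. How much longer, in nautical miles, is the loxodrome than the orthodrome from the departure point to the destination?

Great circle: cos σ = sin φ₁ sin φ₂ + cos φ₁ cos φ₂ cos Δλ,  σ = 1.3500 rad → d_gc = 4634.7 nmi
Rhumb line: Δψ = +0.9262, q = Δφ/Δψ = 0.8357, d_rh = R√(Δφ²+q²Δλ²) = 4747.6 nmi
Excess = 4747.6 − 4634.7 = 112.9 ≈ 113 nmi

113 nmi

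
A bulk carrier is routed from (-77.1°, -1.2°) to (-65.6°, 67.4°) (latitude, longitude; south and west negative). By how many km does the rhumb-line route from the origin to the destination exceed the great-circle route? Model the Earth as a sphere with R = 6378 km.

142 km

Great circle: cos σ = sin φ₁ sin φ₂ + cos φ₁ cos φ₂ cos Δλ,  σ = 0.3993 rad → d_gc = 2546.5 km
Rhumb line: Δψ = +0.6484, q = Δφ/Δψ = 0.3096, d_rh = R√(Δφ²+q²Δλ²) = 2688.2 km
Excess = 2688.2 − 2546.5 = 141.7 ≈ 142 km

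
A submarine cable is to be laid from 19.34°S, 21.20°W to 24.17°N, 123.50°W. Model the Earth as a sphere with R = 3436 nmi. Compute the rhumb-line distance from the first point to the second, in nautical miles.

6524 nmi

Rhumb course C = atan2(Δλ, Δψ) with Δψ = ln[tan(π/4+φ₂/2)/tan(π/4+φ₁/2)] = +0.7791, Δλ = -1.7855 → C = 293.57°
d = R·|Δφ| / |cos C| = 3436·0.75939 / 0.39993 = 6524 nmi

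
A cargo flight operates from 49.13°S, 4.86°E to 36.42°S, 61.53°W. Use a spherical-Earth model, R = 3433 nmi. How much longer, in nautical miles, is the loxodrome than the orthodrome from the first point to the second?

83 nmi

Great circle: cos σ = sin φ₁ sin φ₂ + cos φ₁ cos φ₂ cos Δλ,  σ = 0.8502 rad → d_gc = 2918.7 nmi
Rhumb line: Δψ = +0.3039, q = Δφ/Δψ = 0.7299, d_rh = R√(Δφ²+q²Δλ²) = 3001.8 nmi
Excess = 3001.8 − 2918.7 = 83.1 ≈ 83 nmi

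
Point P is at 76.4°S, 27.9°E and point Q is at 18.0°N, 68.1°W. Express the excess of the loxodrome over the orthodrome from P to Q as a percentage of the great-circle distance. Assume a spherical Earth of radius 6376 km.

Great circle: σ = 1.9005 rad → d_gc = Rσ = 12117.4 km
Rhumb: Δφ = +1.6476, Δλ = -1.6755, Δψ = +2.4461, q = Δφ/Δψ = 0.6736 → d_rh = R√(Δφ²+q²Δλ²) = 12733.3 km
Excess = (12733.3 − 12117.4) / 12117.4 = 615.9 / 12117.4 = 5.08% ≈ 5.1%

5.1%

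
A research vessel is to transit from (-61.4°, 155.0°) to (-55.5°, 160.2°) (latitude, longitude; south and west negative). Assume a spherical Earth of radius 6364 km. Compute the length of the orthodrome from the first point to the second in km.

721 km

Haversine: a = sin²(Δφ/2)+cos φ₁ cos φ₂ sin²(Δλ/2) = 0.00321;  σ = 2·atan2(√a,√(1−a))
σ = 6.492° → d = Rσ = 6364·0.11331 = 721 km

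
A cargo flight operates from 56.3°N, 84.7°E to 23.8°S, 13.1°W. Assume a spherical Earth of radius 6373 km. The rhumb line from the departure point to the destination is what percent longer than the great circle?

2.1%

Great circle: σ = 1.9874 rad → d_gc = Rσ = 12665.5 km
Rhumb: Δφ = -1.3980, Δλ = -1.7069, Δψ = -1.6223, q = Δφ/Δψ = 0.8617 → d_rh = R√(Δφ²+q²Δλ²) = 12932.7 km
Excess = (12932.7 − 12665.5) / 12665.5 = 267.2 / 12665.5 = 2.11% ≈ 2.1%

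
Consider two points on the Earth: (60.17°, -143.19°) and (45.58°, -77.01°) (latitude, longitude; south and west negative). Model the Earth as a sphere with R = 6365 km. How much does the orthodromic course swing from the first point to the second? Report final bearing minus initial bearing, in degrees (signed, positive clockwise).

Initial bearing θ₁ = atan2(sin Δλ cos φ₂, cos φ₁ sin φ₂ − sin φ₁ cos φ₂ cos Δλ) = 80.25°
Final bearing θ₂ = (initial bearing from the destination back to the start) + 180° = 135.54°
Δθ = θ₂ − θ₁ = +55.3°

+55.3°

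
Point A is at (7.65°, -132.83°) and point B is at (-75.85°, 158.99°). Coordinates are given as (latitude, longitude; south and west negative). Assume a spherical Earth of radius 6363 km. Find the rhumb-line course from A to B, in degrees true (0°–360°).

Δψ = ln[tan(π/4+φ₂/2)/tan(π/4+φ₁/2)] = -2.2205
Δλ = -1.1900 rad (taken the short way round)
course = atan2(Δλ, Δψ) = 208.19°

208.2°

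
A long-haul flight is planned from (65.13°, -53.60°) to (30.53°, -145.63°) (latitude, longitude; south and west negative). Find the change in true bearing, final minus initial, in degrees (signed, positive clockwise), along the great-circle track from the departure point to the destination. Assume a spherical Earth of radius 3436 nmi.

-77.6°

Initial bearing θ₁ = atan2(sin Δλ cos φ₂, cos φ₁ sin φ₂ − sin φ₁ cos φ₂ cos Δλ) = 285.66°
Final bearing θ₂ = (initial bearing from the destination back to the start) + 180° = 208.04°
Δθ = θ₂ − θ₁ = -77.6°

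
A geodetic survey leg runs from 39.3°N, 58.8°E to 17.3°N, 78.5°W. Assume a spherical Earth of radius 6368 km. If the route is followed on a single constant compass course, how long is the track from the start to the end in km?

13527 km

Rhumb course C = atan2(Δλ, Δψ) with Δψ = ln[tan(π/4+φ₂/2)/tan(π/4+φ₁/2)] = -0.4404, Δλ = -2.3963 → C = 259.59°
d = R·|Δφ| / |cos C| = 6368·0.38397 / 0.18076 = 13527 km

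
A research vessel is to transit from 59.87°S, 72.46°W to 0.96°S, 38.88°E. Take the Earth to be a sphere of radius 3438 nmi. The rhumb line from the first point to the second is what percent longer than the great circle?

6.5%

Great circle: σ = 1.7397 rad → d_gc = Rσ = 5981.3 nmi
Rhumb: Δφ = +1.0282, Δλ = +1.9432, Δψ = +1.2957, q = Δφ/Δψ = 0.7935 → d_rh = R√(Δφ²+q²Δλ²) = 6372.0 nmi
Excess = (6372.0 − 5981.3) / 5981.3 = 390.7 / 5981.3 = 6.53% ≈ 6.5%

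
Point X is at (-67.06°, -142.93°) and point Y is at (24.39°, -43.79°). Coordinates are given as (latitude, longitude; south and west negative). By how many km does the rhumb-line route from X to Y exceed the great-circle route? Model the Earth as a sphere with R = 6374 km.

Great circle: cos σ = sin φ₁ sin φ₂ + cos φ₁ cos φ₂ cos Δλ,  σ = 2.0227 rad → d_gc = 12892.7 km
Rhumb line: Δψ = +2.0342, q = Δφ/Δψ = 0.7846, d_rh = R√(Δφ²+q²Δλ²) = 13356.3 km
Excess = 13356.3 − 12892.7 = 463.6 ≈ 464 km

464 km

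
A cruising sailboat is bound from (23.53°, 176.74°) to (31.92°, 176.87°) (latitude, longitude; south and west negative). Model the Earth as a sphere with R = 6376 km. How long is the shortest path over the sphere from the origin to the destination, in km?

Haversine: a = sin²(Δφ/2)+cos φ₁ cos φ₂ sin²(Δλ/2) = 0.00535;  σ = 2·atan2(√a,√(1−a))
σ = 8.391° → d = Rσ = 6376·0.14645 = 934 km

934 km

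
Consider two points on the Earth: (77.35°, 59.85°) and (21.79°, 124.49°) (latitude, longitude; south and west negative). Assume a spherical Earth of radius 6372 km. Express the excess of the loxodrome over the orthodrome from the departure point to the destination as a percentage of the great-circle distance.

Great circle: σ = 1.1048 rad → d_gc = Rσ = 7040.0 km
Rhumb: Δφ = -0.9697, Δλ = +1.1282, Δψ = -1.8098, q = Δφ/Δψ = 0.5358 → d_rh = R√(Δφ²+q²Δλ²) = 7281.2 km
Excess = (7281.2 − 7040.0) / 7040.0 = 241.2 / 7040.0 = 3.43% ≈ 3.4%

3.4%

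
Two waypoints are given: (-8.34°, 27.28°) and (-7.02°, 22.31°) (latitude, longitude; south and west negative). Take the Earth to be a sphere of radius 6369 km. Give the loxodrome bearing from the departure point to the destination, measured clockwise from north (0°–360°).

Δψ = ln[tan(π/4+φ₂/2)/tan(π/4+φ₁/2)] = +0.0232
Δλ = -0.0867 rad (taken the short way round)
course = atan2(Δλ, Δψ) = 285.00°

285.0°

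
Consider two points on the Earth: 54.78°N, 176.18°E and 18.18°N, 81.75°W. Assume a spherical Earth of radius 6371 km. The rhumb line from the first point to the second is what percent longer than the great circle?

6.3%

Great circle: σ = 1.4300 rad → d_gc = Rσ = 9110.6 km
Rhumb: Δφ = -0.6388, Δλ = +1.7815, Δψ = -0.8248, q = Δφ/Δψ = 0.7745 → d_rh = R√(Δφ²+q²Δλ²) = 9686.5 km
Excess = (9686.5 − 9110.6) / 9110.6 = 575.9 / 9110.6 = 6.32% ≈ 6.3%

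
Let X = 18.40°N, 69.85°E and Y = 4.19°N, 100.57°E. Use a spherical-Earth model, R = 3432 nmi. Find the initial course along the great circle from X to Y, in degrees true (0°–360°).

111.6°

N = sin Δλ·cos φ₂ = +0.5095;  D = cos φ₁ sin φ₂ − sin φ₁ cos φ₂ cos Δλ = -0.2013
initial course = atan2(N, D) = 111.56°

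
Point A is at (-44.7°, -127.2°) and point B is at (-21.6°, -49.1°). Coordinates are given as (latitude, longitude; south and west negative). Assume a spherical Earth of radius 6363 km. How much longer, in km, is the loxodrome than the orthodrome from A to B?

205 km

Great circle: cos σ = sin φ₁ sin φ₂ + cos φ₁ cos φ₂ cos Δλ,  σ = 1.1645 rad → d_gc = 7409.7 km
Rhumb line: Δψ = +0.4877, q = Δφ/Δψ = 0.8266, d_rh = R√(Δφ²+q²Δλ²) = 7614.7 km
Excess = 7614.7 − 7409.7 = 205.0 ≈ 205 km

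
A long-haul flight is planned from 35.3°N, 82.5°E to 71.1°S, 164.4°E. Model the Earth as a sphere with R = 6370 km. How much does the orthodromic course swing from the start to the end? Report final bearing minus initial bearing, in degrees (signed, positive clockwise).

-48.0°

At departure: θ₁ = atan2(sin Δλ cos φ₂, cos φ₁ sin φ₂ − sin φ₁ cos φ₂ cos Δλ) = 158.12°
At arrival: θ₂ = atan2(sin Δλ cos φ₁, −cos φ₂ sin φ₁ + sin φ₂ cos φ₁ cos Δλ) = 110.12°
Δθ = θ₂ − θ₁ = -48.0°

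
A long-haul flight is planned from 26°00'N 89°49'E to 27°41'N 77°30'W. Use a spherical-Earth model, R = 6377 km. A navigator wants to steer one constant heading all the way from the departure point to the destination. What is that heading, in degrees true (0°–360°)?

Meridional parts: M(φ₁)=+0.4702, M(φ₂)=+0.5031 → ΔM = +0.0329;  Δλ = -2.9202 rad
tan C = Δλ / ΔM = -88.6821 → C = 270.65°

270.6°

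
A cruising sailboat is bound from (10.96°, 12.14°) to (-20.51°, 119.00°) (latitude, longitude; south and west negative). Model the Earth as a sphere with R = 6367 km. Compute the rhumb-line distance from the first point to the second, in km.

Δψ = ln[tan(π/4+φ₂/2)/tan(π/4+φ₁/2)] = -0.5583;  Δφ = -0.5493 rad,  Δλ = +1.8651 rad
q = Δφ/Δψ = 0.9837
d = R·√(Δφ² + q²Δλ²) = 6367·1.91519 = 12194 km

12194 km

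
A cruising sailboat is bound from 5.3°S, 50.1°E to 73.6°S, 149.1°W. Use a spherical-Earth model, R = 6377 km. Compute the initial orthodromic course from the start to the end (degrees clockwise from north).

174.6°

N = sin Δλ·cos φ₂ = +0.0929;  D = cos φ₁ sin φ₂ − sin φ₁ cos φ₂ cos Δλ = -0.9798
initial course = atan2(N, D) = 174.59°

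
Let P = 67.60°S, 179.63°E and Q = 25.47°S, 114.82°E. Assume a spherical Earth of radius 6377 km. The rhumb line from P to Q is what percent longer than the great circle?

3.2%

Great circle: σ = 0.9956 rad → d_gc = Rσ = 6348.8 km
Rhumb: Δφ = +0.7353, Δλ = -1.1311, Δψ = +1.1595, q = Δφ/Δψ = 0.6341 → d_rh = R√(Δφ²+q²Δλ²) = 6550.7 km
Excess = (6550.7 − 6348.8) / 6348.8 = 201.9 / 6348.8 = 3.18% ≈ 3.2%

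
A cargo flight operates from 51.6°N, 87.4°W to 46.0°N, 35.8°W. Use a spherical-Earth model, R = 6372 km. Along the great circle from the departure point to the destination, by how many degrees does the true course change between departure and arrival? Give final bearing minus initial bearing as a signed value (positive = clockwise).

+40.0°

At departure: θ₁ = atan2(sin Δλ cos φ₂, cos φ₁ sin φ₂ − sin φ₁ cos φ₂ cos Δλ) = 78.71°
At arrival: θ₂ = atan2(sin Δλ cos φ₁, −cos φ₂ sin φ₁ + sin φ₂ cos φ₁ cos Δλ) = 118.73°
Δθ = θ₂ − θ₁ = +40.0°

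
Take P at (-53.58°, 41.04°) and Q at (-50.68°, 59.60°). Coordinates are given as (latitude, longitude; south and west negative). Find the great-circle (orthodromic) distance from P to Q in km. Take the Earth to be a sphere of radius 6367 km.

1302 km

cos σ = sin φ₁ sin φ₂ + cos φ₁ cos φ₂ cos Δλ
      = sin(-53.58°)sin(-50.68°) + cos(-53.58°)cos(-50.68°)cos(18.56°) = 0.9792
σ = 11.720° → d = Rσ = 6367·0.20454 = 1302 km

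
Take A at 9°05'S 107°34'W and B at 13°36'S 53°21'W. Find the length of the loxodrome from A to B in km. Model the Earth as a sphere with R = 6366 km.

Δψ = ln[tan(π/4+φ₂/2)/tan(π/4+φ₁/2)] = -0.0804;  Δφ = -0.0788 rad,  Δλ = +0.9463 rad
q = Δφ/Δψ = 0.9802
d = R·√(Δφ² + q²Δλ²) = 6366·0.93087 = 5926 km

5926 km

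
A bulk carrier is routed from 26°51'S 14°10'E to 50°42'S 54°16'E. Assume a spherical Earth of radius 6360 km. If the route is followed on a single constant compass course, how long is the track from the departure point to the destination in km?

4319 km

Rhumb course C = atan2(Δλ, Δψ) with Δψ = ln[tan(π/4+φ₂/2)/tan(π/4+φ₁/2)] = -0.5431, Δλ = +0.6999 → C = 127.81°
d = R·|Δφ| / |cos C| = 6360·0.41626 / 0.61303 = 4319 km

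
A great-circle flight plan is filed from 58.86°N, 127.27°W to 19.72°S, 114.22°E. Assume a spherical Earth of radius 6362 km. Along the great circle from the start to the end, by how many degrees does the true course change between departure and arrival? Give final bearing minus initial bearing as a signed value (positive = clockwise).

-72.1°

Initial bearing θ₁ = atan2(sin Δλ cos φ₂, cos φ₁ sin φ₂ − sin φ₁ cos φ₂ cos Δλ) = 284.25°
Final bearing θ₂ = (initial bearing from the destination back to the start) + 180° = 212.17°
Δθ = θ₂ − θ₁ = -72.1°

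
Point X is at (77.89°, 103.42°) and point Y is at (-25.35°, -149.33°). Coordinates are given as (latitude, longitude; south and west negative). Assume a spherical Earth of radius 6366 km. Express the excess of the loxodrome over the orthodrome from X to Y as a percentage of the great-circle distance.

6.1%

Great circle: σ = 2.0656 rad → d_gc = Rσ = 13149.5 km
Rhumb: Δφ = -1.8019, Δλ = +1.8719, Δψ = -2.7012, q = Δφ/Δψ = 0.6671 → d_rh = R√(Δφ²+q²Δλ²) = 13955.7 km
Excess = (13955.7 − 13149.5) / 13149.5 = 806.2 / 13149.5 = 6.13% ≈ 6.1%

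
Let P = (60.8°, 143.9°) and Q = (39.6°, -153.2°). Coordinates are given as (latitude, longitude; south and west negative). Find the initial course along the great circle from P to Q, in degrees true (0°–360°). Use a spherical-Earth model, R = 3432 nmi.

N = sin Δλ·cos φ₂ = +0.6859;  D = cos φ₁ sin φ₂ − sin φ₁ cos φ₂ cos Δλ = +0.0046
initial course = atan2(N, D) = 89.62°

89.6°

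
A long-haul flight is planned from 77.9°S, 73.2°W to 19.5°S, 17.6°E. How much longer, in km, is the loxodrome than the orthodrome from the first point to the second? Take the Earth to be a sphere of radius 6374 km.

553 km

Great circle: cos σ = sin φ₁ sin φ₂ + cos φ₁ cos φ₂ cos Δλ,  σ = 1.2412 rad → d_gc = 7911.6 km
Rhumb line: Δψ = +1.8973, q = Δφ/Δψ = 0.5372, d_rh = R√(Δφ²+q²Δλ²) = 8465.0 km
Excess = 8465.0 − 7911.6 = 553.4 ≈ 553 km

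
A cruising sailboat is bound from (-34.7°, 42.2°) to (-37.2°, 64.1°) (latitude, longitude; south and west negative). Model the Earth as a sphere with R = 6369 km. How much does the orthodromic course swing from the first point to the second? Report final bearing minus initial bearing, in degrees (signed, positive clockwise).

At departure: θ₁ = atan2(sin Δλ cos φ₂, cos φ₁ sin φ₂ − sin φ₁ cos φ₂ cos Δλ) = 104.41°
At arrival: θ₂ = atan2(sin Δλ cos φ₁, −cos φ₂ sin φ₁ + sin φ₂ cos φ₁ cos Δλ) = 91.45°
Δθ = θ₂ − θ₁ = -13.0°

-13.0°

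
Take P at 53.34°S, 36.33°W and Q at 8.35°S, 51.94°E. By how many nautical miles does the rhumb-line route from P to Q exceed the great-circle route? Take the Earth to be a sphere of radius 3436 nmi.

173 nmi

Great circle: cos σ = sin φ₁ sin φ₂ + cos φ₁ cos φ₂ cos Δλ,  σ = 1.4361 rad → d_gc = 4934.3 nmi
Rhumb line: Δψ = +0.9585, q = Δφ/Δψ = 0.8192, d_rh = R√(Δφ²+q²Δλ²) = 5107.4 nmi
Excess = 5107.4 − 4934.3 = 173.1 ≈ 173 nmi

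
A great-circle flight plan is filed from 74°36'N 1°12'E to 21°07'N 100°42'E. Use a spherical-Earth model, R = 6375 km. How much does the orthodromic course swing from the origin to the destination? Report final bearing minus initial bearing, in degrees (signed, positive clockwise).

+88.9°

At departure: θ₁ = atan2(sin Δλ cos φ₂, cos φ₁ sin φ₂ − sin φ₁ cos φ₂ cos Δλ) = 75.14°
At arrival: θ₂ = atan2(sin Δλ cos φ₁, −cos φ₂ sin φ₁ + sin φ₂ cos φ₁ cos Δλ) = 164.03°
Δθ = θ₂ − θ₁ = +88.9°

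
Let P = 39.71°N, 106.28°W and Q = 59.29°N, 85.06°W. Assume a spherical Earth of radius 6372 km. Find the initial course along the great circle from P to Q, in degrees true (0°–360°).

27.4°

N = sin Δλ·cos φ₂ = +0.1848;  D = cos φ₁ sin φ₂ − sin φ₁ cos φ₂ cos Δλ = +0.3572
initial course = atan2(N, D) = 27.36°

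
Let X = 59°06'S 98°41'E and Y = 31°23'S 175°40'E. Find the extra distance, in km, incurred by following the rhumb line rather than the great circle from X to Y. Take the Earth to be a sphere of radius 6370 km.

276 km

Great circle: cos σ = sin φ₁ sin φ₂ + cos φ₁ cos φ₂ cos Δλ,  σ = 0.9937 rad → d_gc = 6329.9 km
Rhumb line: Δψ = +0.7086, q = Δφ/Δψ = 0.6827, d_rh = R√(Δφ²+q²Δλ²) = 6605.9 km
Excess = 6605.9 − 6329.9 = 276.0 ≈ 276 km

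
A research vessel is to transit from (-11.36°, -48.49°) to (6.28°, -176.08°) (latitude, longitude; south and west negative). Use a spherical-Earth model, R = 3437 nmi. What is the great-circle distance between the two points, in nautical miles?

cos σ = sin φ₁ sin φ₂ + cos φ₁ cos φ₂ cos Δλ
      = sin(-11.36°)sin(6.28°) + cos(-11.36°)cos(6.28°)cos(-127.59°) = -0.6160
σ = 128.026° → d = Rσ = 3437·2.23447 = 7680 nmi

7680 nmi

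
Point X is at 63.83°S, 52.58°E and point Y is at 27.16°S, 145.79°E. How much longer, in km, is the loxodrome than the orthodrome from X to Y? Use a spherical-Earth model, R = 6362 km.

Great circle: cos σ = sin φ₁ sin φ₂ + cos φ₁ cos φ₂ cos Δλ,  σ = 1.1727 rad → d_gc = 7460.4 km
Rhumb line: Δψ = +0.9663, q = Δφ/Δψ = 0.6623, d_rh = R√(Δφ²+q²Δλ²) = 7973.1 km
Excess = 7973.1 − 7460.4 = 512.7 ≈ 513 km

513 km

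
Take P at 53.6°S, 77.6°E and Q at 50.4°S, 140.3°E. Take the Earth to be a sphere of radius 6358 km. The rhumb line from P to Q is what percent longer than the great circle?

3.3%

Great circle: σ = 0.6540 rad → d_gc = Rσ = 4158.0 km
Rhumb: Δφ = +0.0559, Δλ = +1.0943, Δψ = +0.0908, q = Δφ/Δψ = 0.6153 → d_rh = R√(Δφ²+q²Δλ²) = 4295.9 km
Excess = (4295.9 − 4158.0) / 4158.0 = 137.9 / 4158.0 = 3.32% ≈ 3.3%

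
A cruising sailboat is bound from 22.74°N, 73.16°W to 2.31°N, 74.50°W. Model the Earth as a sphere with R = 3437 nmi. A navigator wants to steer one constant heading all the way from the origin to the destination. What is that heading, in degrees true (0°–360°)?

183.6°

Δψ = ln[tan(π/4+φ₂/2)/tan(π/4+φ₁/2)] = -0.3674
Δλ = -0.0234 rad (taken the short way round)
course = atan2(Δλ, Δψ) = 183.64°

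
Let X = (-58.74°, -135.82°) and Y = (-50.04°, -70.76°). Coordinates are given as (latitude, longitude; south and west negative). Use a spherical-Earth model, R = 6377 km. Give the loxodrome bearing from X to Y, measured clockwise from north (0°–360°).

Meridional parts: M(φ₁)=-1.2738, M(φ₂)=-1.0118 → ΔM = +0.2620;  Δλ = +1.1355 rad
tan C = Δλ / ΔM = +4.3337 → C = 77.01°

77.0°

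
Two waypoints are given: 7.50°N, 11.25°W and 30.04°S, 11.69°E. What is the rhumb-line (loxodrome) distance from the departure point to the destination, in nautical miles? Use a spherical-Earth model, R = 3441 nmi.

Rhumb course C = atan2(Δλ, Δψ) with Δψ = ln[tan(π/4+φ₂/2)/tan(π/4+φ₁/2)] = -0.6814, Δλ = +0.4004 → C = 149.56°
d = R·|Δφ| / |cos C| = 3441·0.65520 / 0.86218 = 2615 nmi

2615 nmi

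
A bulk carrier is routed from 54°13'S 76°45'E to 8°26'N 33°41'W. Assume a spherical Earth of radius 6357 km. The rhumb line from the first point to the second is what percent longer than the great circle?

Great circle: σ = 1.8975 rad → d_gc = Rσ = 12062.3 km
Rhumb: Δφ = +1.0934, Δλ = -1.9274, Δψ = +1.2784, q = Δφ/Δψ = 0.8554 → d_rh = R√(Δφ²+q²Δλ²) = 12576.0 km
Excess = (12576.0 − 12062.3) / 12062.3 = 513.7 / 12062.3 = 4.26% ≈ 4.3%

4.3%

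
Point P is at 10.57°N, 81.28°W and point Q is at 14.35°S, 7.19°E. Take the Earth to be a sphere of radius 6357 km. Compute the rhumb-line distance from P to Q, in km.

Rhumb course C = atan2(Δλ, Δψ) with Δψ = ln[tan(π/4+φ₂/2)/tan(π/4+φ₁/2)] = -0.4387, Δλ = +1.5441 → C = 105.86°
d = R·|Δφ| / |cos C| = 6357·0.43494 / 0.27327 = 10118 km

10118 km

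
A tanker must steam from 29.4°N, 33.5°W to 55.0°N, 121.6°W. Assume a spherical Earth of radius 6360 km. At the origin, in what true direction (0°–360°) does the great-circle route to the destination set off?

320.9°

N = sin Δλ·cos φ₂ = -0.5733;  D = cos φ₁ sin φ₂ − sin φ₁ cos φ₂ cos Δλ = +0.7043
initial course = atan2(N, D) = 320.86°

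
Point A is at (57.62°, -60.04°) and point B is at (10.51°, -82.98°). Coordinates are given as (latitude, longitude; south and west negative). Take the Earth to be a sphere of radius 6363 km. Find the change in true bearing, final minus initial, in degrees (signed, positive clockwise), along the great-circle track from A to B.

Initial bearing θ₁ = atan2(sin Δλ cos φ₂, cos φ₁ sin φ₂ − sin φ₁ cos φ₂ cos Δλ) = 209.88°
Final bearing θ₂ = (initial bearing from the destination back to the start) + 180° = 195.74°
Δθ = θ₂ − θ₁ = -14.1°

-14.1°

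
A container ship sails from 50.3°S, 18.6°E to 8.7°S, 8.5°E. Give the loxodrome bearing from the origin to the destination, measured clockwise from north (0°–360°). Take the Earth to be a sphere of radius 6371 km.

Δψ = ln[tan(π/4+φ₂/2)/tan(π/4+φ₁/2)] = +0.8664
Δλ = -0.1763 rad (taken the short way round)
course = atan2(Δλ, Δψ) = 348.50°

348.5°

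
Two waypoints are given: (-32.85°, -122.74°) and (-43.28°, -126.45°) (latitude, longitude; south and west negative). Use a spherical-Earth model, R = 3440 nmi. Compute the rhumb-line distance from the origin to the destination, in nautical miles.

650 nmi

Δψ = ln[tan(π/4+φ₂/2)/tan(π/4+φ₁/2)] = -0.2319;  Δφ = -0.1820 rad,  Δλ = -0.0648 rad
q = Δφ/Δψ = 0.7849
d = R·√(Δφ² + q²Δλ²) = 3440·0.18900 = 650 nmi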